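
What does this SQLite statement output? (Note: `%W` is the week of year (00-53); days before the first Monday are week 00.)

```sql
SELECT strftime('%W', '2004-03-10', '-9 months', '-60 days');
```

First apply '-9 months', '-60 days': 2004-03-10 → 2003-04-11.
2003-04-11 is a Friday. SQLite's %W counts Mondays since the year started; the result is 14.

14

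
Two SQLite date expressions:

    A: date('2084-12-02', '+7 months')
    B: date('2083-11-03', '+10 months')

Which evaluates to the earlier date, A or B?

B

A = 2085-07-02.
B = 2084-09-03.
B is earlier.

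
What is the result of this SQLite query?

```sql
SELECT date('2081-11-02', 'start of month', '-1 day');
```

`start of month` rewinds 2081-11-02 to 2081-11-01.
Going back 1 day from 2081-11-01 reaches 2081-10-31 (last day of October, 31 days).

2081-10-31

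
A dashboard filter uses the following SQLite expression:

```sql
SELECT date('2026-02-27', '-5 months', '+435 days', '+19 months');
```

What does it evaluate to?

2028-07-06

Adding -5 months to 2026-02-27 gives 2025-09-27.
Applying '+435 days' to 2025-09-27: counting 435 days forward gives 2026-12-06.
Adding +19 months to 2026-12-06 gives 2028-07-06.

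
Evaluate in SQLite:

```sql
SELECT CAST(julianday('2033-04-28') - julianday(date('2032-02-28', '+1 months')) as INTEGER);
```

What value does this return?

Adding +1 month to 2032-02-28 gives 2032-03-28.
3 days remain in March 2032 after the 28th (31 − 28).
Full months from April 2032 through March 2033 contribute their day counts.
Then 28 days into April 2033.
Total: 3 + 30 + 31 + 30 + 31 + 31 + 30 + 31 + 30 + 31 + 31 + 28 + 31 + 28 = 396.

396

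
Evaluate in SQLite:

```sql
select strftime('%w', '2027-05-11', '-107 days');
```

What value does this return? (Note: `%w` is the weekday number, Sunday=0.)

First apply '-107 days': 2027-05-11 → 2027-01-24.
2027-01-24 is a Sunday; with Sunday=0 that is 0.

0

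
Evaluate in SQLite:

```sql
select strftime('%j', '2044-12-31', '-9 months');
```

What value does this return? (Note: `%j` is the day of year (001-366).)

First apply '-9 months': 2044-12-31 → 2044-03-31.
Day-of-year for 2044-03-31: days since 2044-01-01 inclusive = 91, zero-padded to 091.

091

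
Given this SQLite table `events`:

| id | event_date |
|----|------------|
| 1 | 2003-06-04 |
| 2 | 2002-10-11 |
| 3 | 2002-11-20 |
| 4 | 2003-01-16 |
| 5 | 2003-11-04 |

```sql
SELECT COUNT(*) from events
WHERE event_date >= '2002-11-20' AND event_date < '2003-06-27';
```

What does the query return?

3

Rows in [2002-11-20, 2003-06-27): 2003-06-04, 2002-11-20, 2003-01-16 → 3 rows.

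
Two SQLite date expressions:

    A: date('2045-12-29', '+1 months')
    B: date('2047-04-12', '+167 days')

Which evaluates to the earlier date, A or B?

A

A = 2046-01-29.
B = 2047-09-26.
A is earlier.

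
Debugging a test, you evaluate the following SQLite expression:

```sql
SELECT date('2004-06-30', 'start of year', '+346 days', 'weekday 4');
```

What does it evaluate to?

2004-12-16

`start of year` rewinds 2004-06-30 to 2004-01-01.
Applying '+346 days' to 2004-01-01: counting 346 days forward gives 2004-12-12.
`weekday 4` advances to the next Thursday; 2004-12-12 is a Sunday, so it moves forward to 2004-12-16.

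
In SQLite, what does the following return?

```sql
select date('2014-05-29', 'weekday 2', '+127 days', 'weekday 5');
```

`weekday 2` advances to the next Tuesday; 2014-05-29 is a Thursday, so it moves forward to 2014-06-03.
Applying '+127 days' to 2014-06-03: counting 127 days forward gives 2014-10-08.
`weekday 5` advances to the next Friday; 2014-10-08 is a Wednesday, so it moves forward to 2014-10-10.

2014-10-10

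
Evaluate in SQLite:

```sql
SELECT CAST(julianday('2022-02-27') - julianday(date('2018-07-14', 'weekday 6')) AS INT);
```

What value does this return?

1324

`weekday 6` advances to the next Saturday; 2018-07-14 is already a Saturday, so it stays at 2018-07-14.
17 days remain in July 2018 after the 14th (31 − 14).
Full months from August 2018 through January 2022 contribute their day counts.
Then 27 days into February 2022.
Total: 17 + 31 + 30 + 31 + 30 + 31 + 31 + 28 + 31 + 30 + 31 + 30 + 31 + 31 + 30 + 31 + 30 + 31 + 31 + 29 + 31 + 30 + 31 + 30 + 31 + 31 + 30 + 31 + 30 + 31 + 31 + 28 + 31 + 30 + 31 + 30 + 31 + 31 + 30 + 31 + 30 + 31 + 31 + 27 = 1324.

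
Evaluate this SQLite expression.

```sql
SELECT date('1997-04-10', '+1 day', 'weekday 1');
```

1997-04-14

Advancing 1 more day within April lands on 1997-04-11.
`weekday 1` advances to the next Monday; 1997-04-11 is a Friday, so it moves forward to 1997-04-14.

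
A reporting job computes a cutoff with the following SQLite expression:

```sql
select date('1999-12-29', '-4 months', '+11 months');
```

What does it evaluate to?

2000-07-29

Adding -4 months to 1999-12-29 gives 1999-08-29.
Adding +11 months to 1999-08-29 gives 2000-07-29.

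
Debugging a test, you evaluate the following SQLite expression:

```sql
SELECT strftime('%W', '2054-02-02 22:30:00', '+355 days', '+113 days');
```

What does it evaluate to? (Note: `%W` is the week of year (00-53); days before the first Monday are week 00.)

First apply '+355 days', '+113 days': 2054-02-02 22:30:00 → 2055-05-16 22:30:00.
2055-05-16 is a Sunday. SQLite's %W counts Mondays since the year started; the result is 19.

19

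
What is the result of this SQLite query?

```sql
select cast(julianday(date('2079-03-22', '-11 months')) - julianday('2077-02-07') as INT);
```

439

Adding -11 months to 2079-03-22 gives 2078-04-22.
21 days remain in February 2077 after the 7th (28 − 7).
Full months from March 2077 through March 2078 contribute their day counts.
Then 22 days into April 2078.
Total: 21 + 31 + 30 + 31 + 30 + 31 + 31 + 30 + 31 + 30 + 31 + 31 + 28 + 31 + 22 = 439.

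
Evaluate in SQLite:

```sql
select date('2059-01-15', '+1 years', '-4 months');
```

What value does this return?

2059-09-15

Adding +1 year to 2059-01-15 gives 2060-01-15.
Adding -4 months to 2060-01-15 gives 2059-09-15.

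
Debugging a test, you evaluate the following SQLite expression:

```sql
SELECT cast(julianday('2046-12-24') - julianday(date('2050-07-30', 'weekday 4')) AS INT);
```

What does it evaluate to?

`weekday 4` advances to the next Thursday; 2050-07-30 is a Saturday, so it moves forward to 2050-08-04.
7 days remain in December 2046 after the 24th (31 − 24).
Full months from January 2047 through July 2050 contribute their day counts.
Then 4 days into August 2050.
Total: 7 + 31 + 28 + 31 + 30 + 31 + 30 + 31 + 31 + 30 + 31 + 30 + 31 + 31 + 29 + 31 + 30 + 31 + 30 + 31 + 31 + 30 + 31 + 30 + 31 + 31 + 28 + 31 + 30 + 31 + 30 + 31 + 31 + 30 + 31 + 30 + 31 + 31 + 28 + 31 + 30 + 31 + 30 + 31 + 4 = 1319.
The subtraction is earlier − later, so the result is −1319 → -1319.

-1319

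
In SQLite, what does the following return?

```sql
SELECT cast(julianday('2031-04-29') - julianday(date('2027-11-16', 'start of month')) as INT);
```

`start of month` rewinds 2027-11-16 to 2027-11-01.
29 days remain in November 2027 after the 1st (30 − 1).
Full months from December 2027 through March 2031 contribute their day counts.
Then 29 days into April 2031.
Total: 29 + 31 + 31 + 29 + 31 + 30 + 31 + 30 + 31 + 31 + 30 + 31 + 30 + 31 + 31 + 28 + 31 + 30 + 31 + 30 + 31 + 31 + 30 + 31 + 30 + 31 + 31 + 28 + 31 + 30 + 31 + 30 + 31 + 31 + 30 + 31 + 30 + 31 + 31 + 28 + 31 + 29 = 1275.

1275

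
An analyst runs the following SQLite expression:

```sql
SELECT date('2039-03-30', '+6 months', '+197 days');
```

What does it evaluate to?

2040-04-14

Adding +6 months to 2039-03-30 gives 2039-09-30.
Applying '+197 days' to 2039-09-30: counting 197 days forward gives 2040-04-14.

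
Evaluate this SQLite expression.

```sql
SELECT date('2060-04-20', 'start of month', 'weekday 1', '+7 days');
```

`start of month` rewinds 2060-04-20 to 2060-04-01.
`weekday 1` advances to the next Monday; 2060-04-01 is a Thursday, so it moves forward to 2060-04-05.
Advancing 7 more days within April lands on 2060-04-12.

2060-04-12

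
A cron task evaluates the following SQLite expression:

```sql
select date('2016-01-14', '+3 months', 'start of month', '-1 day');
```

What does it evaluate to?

Adding +3 months to 2016-01-14 gives 2016-04-14.
`start of month` rewinds 2016-04-14 to 2016-04-01.
Going back 1 day from 2016-04-01 reaches 2016-03-31 (last day of March, 31 days).

2016-03-31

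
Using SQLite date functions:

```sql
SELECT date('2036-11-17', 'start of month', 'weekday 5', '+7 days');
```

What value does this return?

2036-11-14

`start of month` rewinds 2036-11-17 to 2036-11-01.
`weekday 5` advances to the next Friday; 2036-11-01 is a Saturday, so it moves forward to 2036-11-07.
Advancing 7 more days within November lands on 2036-11-14.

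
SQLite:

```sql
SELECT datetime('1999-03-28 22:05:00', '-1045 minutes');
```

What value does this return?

1999-03-28 04:40:00

1045 minutes = 17h 25m; -1045 minutes from 1999-03-28 22:05:00 is 1999-03-28 04:40:00.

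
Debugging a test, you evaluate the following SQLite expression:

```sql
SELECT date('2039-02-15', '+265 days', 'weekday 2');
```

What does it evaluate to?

2039-11-08

Applying '+265 days' to 2039-02-15: counting 265 days forward gives 2039-11-07.
`weekday 2` advances to the next Tuesday; 2039-11-07 is a Monday, so it moves forward to 2039-11-08.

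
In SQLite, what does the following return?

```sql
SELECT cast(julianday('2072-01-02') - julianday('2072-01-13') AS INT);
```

Both dates are in January 2072: 13 − 2 = 11.
The subtraction is earlier − later, so the result is −11 → -11.

-11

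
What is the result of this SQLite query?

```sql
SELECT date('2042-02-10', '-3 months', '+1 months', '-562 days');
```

Adding -3 months to 2042-02-10 gives 2041-11-10.
Adding +1 month to 2041-11-10 gives 2041-12-10.
Applying '-562 days' to 2041-12-10: counting 562 days back gives 2040-05-27.

2040-05-27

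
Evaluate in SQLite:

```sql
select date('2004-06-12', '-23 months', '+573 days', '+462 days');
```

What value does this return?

Adding -23 months to 2004-06-12 gives 2002-07-12.
Applying '+573 days' to 2002-07-12: counting 573 days forward gives 2004-02-05.
Applying '+462 days' to 2004-02-05: counting 462 days forward gives 2005-05-12.

2005-05-12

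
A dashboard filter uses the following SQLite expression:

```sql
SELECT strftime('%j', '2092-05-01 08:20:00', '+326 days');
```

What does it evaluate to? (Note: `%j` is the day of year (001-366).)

First apply '+326 days': 2092-05-01 08:20:00 → 2093-03-23 08:20:00.
Day-of-year for 2093-03-23: days since 2093-01-01 inclusive = 82, zero-padded to 082.

082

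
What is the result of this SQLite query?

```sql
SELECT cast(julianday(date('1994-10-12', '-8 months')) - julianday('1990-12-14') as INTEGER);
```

Adding -8 months to 1994-10-12 gives 1994-02-12.
17 days remain in December 1990 after the 14th (31 − 14).
Full months from January 1991 through January 1994 contribute their day counts.
Then 12 days into February 1994.
Total: 17 + 31 + 28 + 31 + 30 + 31 + 30 + 31 + 31 + 30 + 31 + 30 + 31 + 31 + 29 + 31 + 30 + 31 + 30 + 31 + 31 + 30 + 31 + 30 + 31 + 31 + 28 + 31 + 30 + 31 + 30 + 31 + 31 + 30 + 31 + 30 + 31 + 31 + 12 = 1156.

1156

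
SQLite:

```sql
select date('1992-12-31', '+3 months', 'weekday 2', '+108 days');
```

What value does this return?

Adding +3 months to 1992-12-31 gives 1993-03-31.
`weekday 2` advances to the next Tuesday; 1993-03-31 is a Wednesday, so it moves forward to 1993-04-06.
Applying '+108 days' to 1993-04-06: counting 108 days forward gives 1993-07-23.

1993-07-23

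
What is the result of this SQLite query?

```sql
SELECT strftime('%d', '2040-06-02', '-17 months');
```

02

First apply '-17 months': 2040-06-02 → 2039-01-02.
`%d` extracts the 2-digit day of month: 02.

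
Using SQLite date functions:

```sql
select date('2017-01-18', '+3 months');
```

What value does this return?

Adding +3 months to 2017-01-18 gives 2017-04-18.

2017-04-18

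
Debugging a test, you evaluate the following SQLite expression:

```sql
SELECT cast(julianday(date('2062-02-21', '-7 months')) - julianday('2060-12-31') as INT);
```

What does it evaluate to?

Adding -7 months to 2062-02-21 gives 2061-07-21.
0 days remain in December 2060 after the 31st (31 − 31).
Full months from January 2061 through June 2061 contribute their day counts.
Then 21 days into July 2061.
Total: 0 + 31 + 28 + 31 + 30 + 31 + 30 + 21 = 202.

202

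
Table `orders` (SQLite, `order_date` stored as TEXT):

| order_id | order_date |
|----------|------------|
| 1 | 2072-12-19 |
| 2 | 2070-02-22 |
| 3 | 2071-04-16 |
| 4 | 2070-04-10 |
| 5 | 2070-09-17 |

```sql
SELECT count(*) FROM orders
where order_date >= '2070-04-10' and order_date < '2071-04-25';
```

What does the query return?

Rows in [2070-04-10, 2071-04-25): 2071-04-16, 2070-04-10, 2070-09-17 → 3 rows.

3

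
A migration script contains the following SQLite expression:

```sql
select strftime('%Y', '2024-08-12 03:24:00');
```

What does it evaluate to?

2024

`%Y` extracts the 4-digit year: 2024.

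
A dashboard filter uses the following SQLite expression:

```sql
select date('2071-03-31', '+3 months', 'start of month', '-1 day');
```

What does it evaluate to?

Adding +3 months to 2071-03-31 targets 2071-06-31. June 2071 has only 30 days, so SQLite normalizes the 1-day overflow forward to 2071-07-01.
`start of month` rewinds 2071-07-01 to 2071-07-01.
Going back 1 day from 2071-07-01 reaches 2071-06-30 (last day of June, 30 days).

2071-06-30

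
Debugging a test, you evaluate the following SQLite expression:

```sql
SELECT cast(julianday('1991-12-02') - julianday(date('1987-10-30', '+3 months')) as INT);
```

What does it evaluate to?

1402

Adding +3 months to 1987-10-30 gives 1988-01-30.
1 day remains in January 1988 after the 30th (31 − 30).
Full months from February 1988 through November 1991 contribute their day counts.
Then 2 days into December 1991.
Total: 1 + 29 + 31 + 30 + 31 + 30 + 31 + 31 + 30 + 31 + 30 + 31 + 31 + 28 + 31 + 30 + 31 + 30 + 31 + 31 + 30 + 31 + 30 + 31 + 31 + 28 + 31 + 30 + 31 + 30 + 31 + 31 + 30 + 31 + 30 + 31 + 31 + 28 + 31 + 30 + 31 + 30 + 31 + 31 + 30 + 31 + 30 + 2 = 1402.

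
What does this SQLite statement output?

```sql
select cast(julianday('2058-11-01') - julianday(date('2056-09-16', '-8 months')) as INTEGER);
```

1020

Adding -8 months to 2056-09-16 gives 2056-01-16.
15 days remain in January 2056 after the 16th (31 − 16).
Full months from February 2056 through October 2058 contribute their day counts.
Then 1 day into November 2058.
Total: 15 + 29 + 31 + 30 + 31 + 30 + 31 + 31 + 30 + 31 + 30 + 31 + 31 + 28 + 31 + 30 + 31 + 30 + 31 + 31 + 30 + 31 + 30 + 31 + 31 + 28 + 31 + 30 + 31 + 30 + 31 + 31 + 30 + 31 + 1 = 1020.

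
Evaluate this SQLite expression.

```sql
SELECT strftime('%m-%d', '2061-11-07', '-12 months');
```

11-07

First apply '-12 months': 2061-11-07 → 2060-11-07.
`%m-%d` extracts the month-day: 11-07.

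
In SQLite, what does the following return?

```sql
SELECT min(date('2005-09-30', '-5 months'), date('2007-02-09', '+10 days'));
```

2005-04-30

date('2005-09-30', '-5 months') → 2005-04-30.
date('2007-02-09', '+10 days') → 2007-02-19.
Earlier of the two is 2005-04-30.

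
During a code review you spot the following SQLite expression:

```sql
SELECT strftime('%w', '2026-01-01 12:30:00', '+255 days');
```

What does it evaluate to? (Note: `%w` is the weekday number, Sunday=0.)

0

First apply '+255 days': 2026-01-01 12:30:00 → 2026-09-13 12:30:00.
2026-09-13 is a Sunday; with Sunday=0 that is 0.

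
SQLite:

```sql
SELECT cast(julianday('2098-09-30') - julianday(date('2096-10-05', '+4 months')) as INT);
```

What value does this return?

Adding +4 months to 2096-10-05 gives 2097-02-05.
23 days remain in February 2097 after the 5th (28 − 5).
Full months from March 2097 through August 2098 contribute their day counts.
Then 30 days into September 2098.
Total: 23 + 31 + 30 + 31 + 30 + 31 + 31 + 30 + 31 + 30 + 31 + 31 + 28 + 31 + 30 + 31 + 30 + 31 + 31 + 30 = 602.

602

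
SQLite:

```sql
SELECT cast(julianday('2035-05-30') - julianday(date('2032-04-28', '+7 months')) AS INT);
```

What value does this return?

913

Adding +7 months to 2032-04-28 gives 2032-11-28.
2 days remain in November 2032 after the 28th (30 − 28).
Full months from December 2032 through April 2035 contribute their day counts.
Then 30 days into May 2035.
Total: 2 + 31 + 31 + 28 + 31 + 30 + 31 + 30 + 31 + 31 + 30 + 31 + 30 + 31 + 31 + 28 + 31 + 30 + 31 + 30 + 31 + 31 + 30 + 31 + 30 + 31 + 31 + 28 + 31 + 30 + 30 = 913.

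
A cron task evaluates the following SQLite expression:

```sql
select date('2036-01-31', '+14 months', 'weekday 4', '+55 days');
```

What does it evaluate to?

2037-05-27

Adding +14 months to 2036-01-31 gives 2037-03-31.
`weekday 4` advances to the next Thursday; 2037-03-31 is a Tuesday, so it moves forward to 2037-04-02.
Applying '+55 days' to 2037-04-02: counting 55 days forward gives 2037-05-27.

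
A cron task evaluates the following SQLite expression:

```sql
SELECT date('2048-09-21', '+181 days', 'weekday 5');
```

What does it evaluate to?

Applying '+181 days' to 2048-09-21: counting 181 days forward gives 2049-03-21.
`weekday 5` advances to the next Friday; 2049-03-21 is a Sunday, so it moves forward to 2049-03-26.

2049-03-26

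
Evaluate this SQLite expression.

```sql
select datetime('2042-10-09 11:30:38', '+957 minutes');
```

2042-10-10 03:27:38

957 minutes = 15h 57m; +957 minutes from 2042-10-09 11:30:38 is 2042-10-10 03:27:38 (crosses midnight).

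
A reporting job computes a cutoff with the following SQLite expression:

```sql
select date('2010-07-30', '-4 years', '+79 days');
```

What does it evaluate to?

Adding -4 years to 2010-07-30 gives 2006-07-30.
Applying '+79 days' to 2006-07-30: counting 79 days forward gives 2006-10-17.

2006-10-17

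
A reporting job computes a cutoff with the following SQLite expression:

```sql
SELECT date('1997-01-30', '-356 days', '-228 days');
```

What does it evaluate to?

1995-06-26

Applying '-356 days' to 1997-01-30: counting 356 days back gives 1996-02-09.
Applying '-228 days' to 1996-02-09: counting 228 days back gives 1995-06-26.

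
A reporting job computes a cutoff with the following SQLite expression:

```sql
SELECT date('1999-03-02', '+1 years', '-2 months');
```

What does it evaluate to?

Adding +1 year to 1999-03-02 gives 2000-03-02.
Adding -2 months to 2000-03-02 gives 2000-01-02.

2000-01-02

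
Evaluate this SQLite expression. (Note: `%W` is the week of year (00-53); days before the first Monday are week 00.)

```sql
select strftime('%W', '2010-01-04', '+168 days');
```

25

First apply '+168 days': 2010-01-04 → 2010-06-21.
2010-06-21 is a Monday. SQLite's %W counts Mondays since the year started; the result is 25.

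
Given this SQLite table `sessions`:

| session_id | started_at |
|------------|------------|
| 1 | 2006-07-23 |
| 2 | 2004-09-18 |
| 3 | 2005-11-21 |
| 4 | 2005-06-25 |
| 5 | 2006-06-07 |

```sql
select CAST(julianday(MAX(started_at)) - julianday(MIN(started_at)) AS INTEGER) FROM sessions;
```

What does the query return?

MIN = 2004-09-18, MAX = 2006-07-23.
12 days remain in September 2004 after the 18th (30 − 18).
Full months from October 2004 through June 2006 contribute their day counts.
Then 23 days into July 2006.
Total: 12 + 31 + 30 + 31 + 31 + 28 + 31 + 30 + 31 + 30 + 31 + 31 + 30 + 31 + 30 + 31 + 31 + 28 + 31 + 30 + 31 + 30 + 23 = 673.

673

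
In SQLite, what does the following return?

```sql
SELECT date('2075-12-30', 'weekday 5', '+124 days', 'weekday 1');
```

`weekday 5` advances to the next Friday; 2075-12-30 is a Monday, so it moves forward to 2076-01-03.
Applying '+124 days' to 2076-01-03: counting 124 days forward gives 2076-05-06.
`weekday 1` advances to the next Monday; 2076-05-06 is a Wednesday, so it moves forward to 2076-05-11.

2076-05-11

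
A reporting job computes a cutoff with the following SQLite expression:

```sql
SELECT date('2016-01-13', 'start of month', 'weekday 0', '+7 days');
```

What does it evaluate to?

2016-01-10

`start of month` rewinds 2016-01-13 to 2016-01-01.
`weekday 0` advances to the next Sunday; 2016-01-01 is a Friday, so it moves forward to 2016-01-03.
Advancing 7 more days within January lands on 2016-01-10.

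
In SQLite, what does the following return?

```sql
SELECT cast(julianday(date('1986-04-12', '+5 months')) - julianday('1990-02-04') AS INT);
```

Adding +5 months to 1986-04-12 gives 1986-09-12.
18 days remain in September 1986 after the 12th (30 − 12).
Full months from October 1986 through January 1990 contribute their day counts.
Then 4 days into February 1990.
Total: 18 + 31 + 30 + 31 + 31 + 28 + 31 + 30 + 31 + 30 + 31 + 31 + 30 + 31 + 30 + 31 + 31 + 29 + 31 + 30 + 31 + 30 + 31 + 31 + 30 + 31 + 30 + 31 + 31 + 28 + 31 + 30 + 31 + 30 + 31 + 31 + 30 + 31 + 30 + 31 + 31 + 4 = 1241.
The subtraction is earlier − later, so the result is −1241 → -1241.

-1241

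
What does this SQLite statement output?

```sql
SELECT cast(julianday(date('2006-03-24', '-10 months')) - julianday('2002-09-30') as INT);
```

Adding -10 months to 2006-03-24 gives 2005-05-24.
0 days remain in September 2002 after the 30th (30 − 30).
Full months from October 2002 through April 2005 contribute their day counts.
Then 24 days into May 2005.
Total: 0 + 31 + 30 + 31 + 31 + 28 + 31 + 30 + 31 + 30 + 31 + 31 + 30 + 31 + 30 + 31 + 31 + 29 + 31 + 30 + 31 + 30 + 31 + 31 + 30 + 31 + 30 + 31 + 31 + 28 + 31 + 30 + 24 = 967.

967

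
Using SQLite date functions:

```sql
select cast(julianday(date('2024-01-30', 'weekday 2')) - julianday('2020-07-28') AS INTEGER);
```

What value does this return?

`weekday 2` advances to the next Tuesday; 2024-01-30 is already a Tuesday, so it stays at 2024-01-30.
3 days remain in July 2020 after the 28th (31 − 28).
Full months from August 2020 through December 2023 contribute their day counts.
Then 30 days into January 2024.
Total: 3 + 31 + 30 + 31 + 30 + 31 + 31 + 28 + 31 + 30 + 31 + 30 + 31 + 31 + 30 + 31 + 30 + 31 + 31 + 28 + 31 + 30 + 31 + 30 + 31 + 31 + 30 + 31 + 30 + 31 + 31 + 28 + 31 + 30 + 31 + 30 + 31 + 31 + 30 + 31 + 30 + 31 + 30 = 1281.

1281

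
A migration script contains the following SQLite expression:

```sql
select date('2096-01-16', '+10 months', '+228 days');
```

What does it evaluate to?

2097-07-02

Adding +10 months to 2096-01-16 gives 2096-11-16.
Applying '+228 days' to 2096-11-16: counting 228 days forward gives 2097-07-02.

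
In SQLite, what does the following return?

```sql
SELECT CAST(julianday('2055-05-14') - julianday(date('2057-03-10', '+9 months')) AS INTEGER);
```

Adding +9 months to 2057-03-10 gives 2057-12-10.
17 days remain in May 2055 after the 14th (31 − 14).
Full months from June 2055 through November 2057 contribute their day counts.
Then 10 days into December 2057.
Total: 17 + 30 + 31 + 31 + 30 + 31 + 30 + 31 + 31 + 29 + 31 + 30 + 31 + 30 + 31 + 31 + 30 + 31 + 30 + 31 + 31 + 28 + 31 + 30 + 31 + 30 + 31 + 31 + 30 + 31 + 30 + 10 = 941.
The subtraction is earlier − later, so the result is −941 → -941.

-941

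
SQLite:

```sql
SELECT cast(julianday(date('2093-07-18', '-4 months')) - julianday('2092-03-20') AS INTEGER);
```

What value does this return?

363

Adding -4 months to 2093-07-18 gives 2093-03-18.
11 days remain in March 2092 after the 20th (31 − 20).
Full months from April 2092 through February 2093 contribute their day counts.
Then 18 days into March 2093.
Total: 11 + 30 + 31 + 30 + 31 + 31 + 30 + 31 + 30 + 31 + 31 + 28 + 18 = 363.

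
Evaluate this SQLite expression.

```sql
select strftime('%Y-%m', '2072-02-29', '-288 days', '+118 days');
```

First apply '-288 days', '+118 days': 2072-02-29 → 2071-09-12.
`%Y-%m` extracts the year-month: 2071-09.

2071-09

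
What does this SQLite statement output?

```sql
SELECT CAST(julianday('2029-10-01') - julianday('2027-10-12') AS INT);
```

19 days remain in October 2027 after the 12th (31 − 12).
Full months from November 2027 through September 2029 contribute their day counts.
Then 1 day into October 2029.
Total: 19 + 30 + 31 + 31 + 29 + 31 + 30 + 31 + 30 + 31 + 31 + 30 + 31 + 30 + 31 + 31 + 28 + 31 + 30 + 31 + 30 + 31 + 31 + 30 + 1 = 720.

720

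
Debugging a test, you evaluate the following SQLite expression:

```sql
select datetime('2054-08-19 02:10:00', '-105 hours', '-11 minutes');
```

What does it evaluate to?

-105 hours from 2054-08-19 02:10:00 is 2054-08-14 17:10:00 (crosses midnight).
-11 minutes from 2054-08-14 17:10:00 is 2054-08-14 16:59:00.

2054-08-14 16:59:00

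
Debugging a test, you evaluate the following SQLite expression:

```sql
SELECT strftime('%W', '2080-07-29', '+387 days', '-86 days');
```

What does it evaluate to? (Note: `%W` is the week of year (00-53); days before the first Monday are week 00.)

21

First apply '+387 days', '-86 days': 2080-07-29 → 2081-05-26.
2081-05-26 is a Monday. SQLite's %W counts Mondays since the year started; the result is 21.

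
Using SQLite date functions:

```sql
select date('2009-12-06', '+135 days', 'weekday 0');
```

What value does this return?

Applying '+135 days' to 2009-12-06: counting 135 days forward gives 2010-04-20.
`weekday 0` advances to the next Sunday; 2010-04-20 is a Tuesday, so it moves forward to 2010-04-25.

2010-04-25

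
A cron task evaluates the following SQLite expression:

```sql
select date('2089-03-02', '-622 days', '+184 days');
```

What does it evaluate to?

2087-12-20

Applying '-622 days' to 2089-03-02: counting 622 days back gives 2087-06-19.
Applying '+184 days' to 2087-06-19: counting 184 days forward gives 2087-12-20.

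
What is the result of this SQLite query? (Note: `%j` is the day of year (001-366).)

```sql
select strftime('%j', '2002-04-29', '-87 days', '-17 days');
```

First apply '-87 days', '-17 days': 2002-04-29 → 2002-01-15.
Day-of-year for 2002-01-15: days since 2002-01-01 inclusive = 15, zero-padded to 015.

015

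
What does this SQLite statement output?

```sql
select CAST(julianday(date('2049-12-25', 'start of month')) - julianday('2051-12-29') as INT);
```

`start of month` rewinds 2049-12-25 to 2049-12-01.
30 days remain in December 2049 after the 1st (31 − 1).
Full months from January 2050 through November 2051 contribute their day counts.
Then 29 days into December 2051.
Total: 30 + 31 + 28 + 31 + 30 + 31 + 30 + 31 + 31 + 30 + 31 + 30 + 31 + 31 + 28 + 31 + 30 + 31 + 30 + 31 + 31 + 30 + 31 + 30 + 29 = 758.
The subtraction is earlier − later, so the result is −758 → -758.

-758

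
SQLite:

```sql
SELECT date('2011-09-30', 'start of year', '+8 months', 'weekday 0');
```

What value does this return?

`start of year` rewinds 2011-09-30 to 2011-01-01.
Adding +8 months to 2011-01-01 gives 2011-09-01.
`weekday 0` advances to the next Sunday; 2011-09-01 is a Thursday, so it moves forward to 2011-09-04.

2011-09-04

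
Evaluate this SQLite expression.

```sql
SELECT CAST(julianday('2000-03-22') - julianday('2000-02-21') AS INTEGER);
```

30

8 days remain in February 2000 after the 21st (29 − 21).
Then 22 days into March 2000.
Total: 8 + 22 = 30.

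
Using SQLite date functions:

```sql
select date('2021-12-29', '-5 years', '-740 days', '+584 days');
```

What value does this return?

Adding -5 years to 2021-12-29 gives 2016-12-29.
Applying '-740 days' to 2016-12-29: counting 740 days back gives 2014-12-20.
Applying '+584 days' to 2014-12-20: counting 584 days forward gives 2016-07-26.

2016-07-26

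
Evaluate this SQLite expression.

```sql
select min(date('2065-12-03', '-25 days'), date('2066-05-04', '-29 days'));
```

date('2065-12-03', '-25 days') → 2065-11-08.
date('2066-05-04', '-29 days') → 2066-04-05.
Earlier of the two is 2065-11-08.

2065-11-08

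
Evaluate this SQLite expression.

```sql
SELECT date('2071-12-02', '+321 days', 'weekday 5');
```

2072-10-21

Applying '+321 days' to 2071-12-02: counting 321 days forward gives 2072-10-18.
`weekday 5` advances to the next Friday; 2072-10-18 is a Tuesday, so it moves forward to 2072-10-21.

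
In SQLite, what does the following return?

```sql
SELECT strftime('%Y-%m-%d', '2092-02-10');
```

2092-02-10

`%Y-%m-%d` extracts the ISO date: 2092-02-10.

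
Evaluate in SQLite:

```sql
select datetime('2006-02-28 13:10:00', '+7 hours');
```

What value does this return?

2006-02-28 20:10:00

+7 hours from 2006-02-28 13:10:00 is 2006-02-28 20:10:00.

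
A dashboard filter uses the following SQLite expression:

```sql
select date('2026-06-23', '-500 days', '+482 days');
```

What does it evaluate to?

2026-06-05

Applying '-500 days' to 2026-06-23: counting 500 days back gives 2025-02-08.
Applying '+482 days' to 2025-02-08: counting 482 days forward gives 2026-06-05.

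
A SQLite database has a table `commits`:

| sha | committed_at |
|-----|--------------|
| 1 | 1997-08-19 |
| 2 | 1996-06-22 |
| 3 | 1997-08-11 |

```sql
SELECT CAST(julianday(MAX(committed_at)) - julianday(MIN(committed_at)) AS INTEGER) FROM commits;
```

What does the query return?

MIN = 1996-06-22, MAX = 1997-08-19.
8 days remain in June 1996 after the 22nd (30 − 22).
Full months from July 1996 through July 1997 contribute their day counts.
Then 19 days into August 1997.
Total: 8 + 31 + 31 + 30 + 31 + 30 + 31 + 31 + 28 + 31 + 30 + 31 + 30 + 31 + 19 = 423.

423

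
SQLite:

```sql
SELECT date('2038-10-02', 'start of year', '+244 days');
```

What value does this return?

`start of year` rewinds 2038-10-02 to 2038-01-01.
Applying '+244 days' to 2038-01-01: counting 244 days forward gives 2038-09-02.

2038-09-02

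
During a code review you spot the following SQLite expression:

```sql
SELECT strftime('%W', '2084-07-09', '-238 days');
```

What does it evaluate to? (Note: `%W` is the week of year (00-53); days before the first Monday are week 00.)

First apply '-238 days': 2084-07-09 → 2083-11-14.
2083-11-14 is a Sunday. SQLite's %W counts Mondays since the year started; the result is 45.

45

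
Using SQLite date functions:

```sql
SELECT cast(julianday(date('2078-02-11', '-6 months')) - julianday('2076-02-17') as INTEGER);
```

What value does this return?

Adding -6 months to 2078-02-11 gives 2077-08-11.
12 days remain in February 2076 after the 17th (29 − 17).
Full months from March 2076 through July 2077 contribute their day counts.
Then 11 days into August 2077.
Total: 12 + 31 + 30 + 31 + 30 + 31 + 31 + 30 + 31 + 30 + 31 + 31 + 28 + 31 + 30 + 31 + 30 + 31 + 11 = 541.

541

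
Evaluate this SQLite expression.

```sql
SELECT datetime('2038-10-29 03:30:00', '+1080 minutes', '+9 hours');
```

2038-10-30 06:30:00

1080 minutes = 18h 0m; +1080 minutes from 2038-10-29 03:30:00 is 2038-10-29 21:30:00.
+9 hours from 2038-10-29 21:30:00 is 2038-10-30 06:30:00 (crosses midnight).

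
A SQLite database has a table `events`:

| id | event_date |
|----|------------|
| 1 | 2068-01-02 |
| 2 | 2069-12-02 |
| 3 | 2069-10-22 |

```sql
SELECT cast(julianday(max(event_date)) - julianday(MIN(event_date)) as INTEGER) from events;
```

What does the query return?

700

MIN = 2068-01-02, MAX = 2069-12-02.
29 days remain in January 2068 after the 2nd (31 − 2).
Full months from February 2068 through November 2069 contribute their day counts.
Then 2 days into December 2069.
Total: 29 + 29 + 31 + 30 + 31 + 30 + 31 + 31 + 30 + 31 + 30 + 31 + 31 + 28 + 31 + 30 + 31 + 30 + 31 + 31 + 30 + 31 + 30 + 2 = 700.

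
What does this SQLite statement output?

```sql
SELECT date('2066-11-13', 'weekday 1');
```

2066-11-15

`weekday 1` advances to the next Monday; 2066-11-13 is a Saturday, so it moves forward to 2066-11-15.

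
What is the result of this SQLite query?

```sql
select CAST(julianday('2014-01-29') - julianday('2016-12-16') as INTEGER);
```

2 days remain in January 2014 after the 29th (31 − 29).
Full months from February 2014 through November 2016 contribute their day counts.
Then 16 days into December 2016.
Total: 2 + 28 + 31 + 30 + 31 + 30 + 31 + 31 + 30 + 31 + 30 + 31 + 31 + 28 + 31 + 30 + 31 + 30 + 31 + 31 + 30 + 31 + 30 + 31 + 31 + 29 + 31 + 30 + 31 + 30 + 31 + 31 + 30 + 31 + 30 + 16 = 1052.
The subtraction is earlier − later, so the result is −1052 → -1052.

-1052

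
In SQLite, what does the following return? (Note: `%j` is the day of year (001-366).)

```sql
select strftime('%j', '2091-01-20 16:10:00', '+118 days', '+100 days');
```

First apply '+118 days', '+100 days': 2091-01-20 16:10:00 → 2091-08-26 16:10:00.
Day-of-year for 2091-08-26: days since 2091-01-01 inclusive = 238, zero-padded to 238.

238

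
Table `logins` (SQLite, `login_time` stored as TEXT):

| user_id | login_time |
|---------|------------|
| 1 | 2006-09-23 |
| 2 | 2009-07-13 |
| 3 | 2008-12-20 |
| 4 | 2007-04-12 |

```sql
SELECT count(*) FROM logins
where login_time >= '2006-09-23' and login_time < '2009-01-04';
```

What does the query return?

3

Rows in [2006-09-23, 2009-01-04): 2006-09-23, 2008-12-20, 2007-04-12 → 3 rows.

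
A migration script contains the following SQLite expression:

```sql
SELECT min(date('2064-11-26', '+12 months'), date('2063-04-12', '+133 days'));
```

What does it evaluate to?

date('2064-11-26', '+12 months') → 2065-11-26.
date('2063-04-12', '+133 days') → 2063-08-23.
Earlier of the two is 2063-08-23.

2063-08-23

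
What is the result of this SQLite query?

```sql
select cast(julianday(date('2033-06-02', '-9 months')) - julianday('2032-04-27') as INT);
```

Adding -9 months to 2033-06-02 gives 2032-09-02.
3 days remain in April 2032 after the 27th (30 − 27).
May 2032: 31 days.
June 2032: 30 days.
July 2032: 31 days.
August 2032: 31 days.
Then 2 days into September 2032.
Total: 3 + 31 + 30 + 31 + 31 + 2 = 128.

128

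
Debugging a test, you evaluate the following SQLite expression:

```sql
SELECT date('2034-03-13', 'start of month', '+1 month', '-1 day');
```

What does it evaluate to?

`start of month` rewinds 2034-03-13 to 2034-03-01.
Adding +1 month to 2034-03-01 gives 2034-04-01.
Going back 1 day from 2034-04-01 reaches 2034-03-31 (last day of March, 31 days).

2034-03-31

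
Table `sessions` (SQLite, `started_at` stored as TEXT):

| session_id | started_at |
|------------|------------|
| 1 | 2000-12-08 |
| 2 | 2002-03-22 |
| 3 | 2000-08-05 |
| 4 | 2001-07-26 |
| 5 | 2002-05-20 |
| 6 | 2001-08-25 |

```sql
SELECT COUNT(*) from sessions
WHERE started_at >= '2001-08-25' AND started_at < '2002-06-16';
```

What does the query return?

Rows in [2001-08-25, 2002-06-16): 2002-03-22, 2002-05-20, 2001-08-25 → 3 rows.

3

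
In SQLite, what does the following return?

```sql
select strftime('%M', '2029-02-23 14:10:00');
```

10

`%M` extracts the 2-digit minute: 10.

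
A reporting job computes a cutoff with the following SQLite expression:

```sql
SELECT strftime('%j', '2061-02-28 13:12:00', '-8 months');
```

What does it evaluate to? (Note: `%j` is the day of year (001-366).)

First apply '-8 months': 2061-02-28 13:12:00 → 2060-06-28 13:12:00.
Day-of-year for 2060-06-28: days since 2060-01-01 inclusive = 180, zero-padded to 180.

180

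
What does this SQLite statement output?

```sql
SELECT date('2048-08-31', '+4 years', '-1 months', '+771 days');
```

2054-09-10

Adding +4 years to 2048-08-31 gives 2052-08-31.
Adding -1 month to 2052-08-31 gives 2052-07-31.
Applying '+771 days' to 2052-07-31: counting 771 days forward gives 2054-09-10.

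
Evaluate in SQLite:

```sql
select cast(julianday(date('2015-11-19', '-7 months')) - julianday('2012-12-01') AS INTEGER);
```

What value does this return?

869

Adding -7 months to 2015-11-19 gives 2015-04-19.
30 days remain in December 2012 after the 1st (31 − 1).
Full months from January 2013 through March 2015 contribute their day counts.
Then 19 days into April 2015.
Total: 30 + 31 + 28 + 31 + 30 + 31 + 30 + 31 + 31 + 30 + 31 + 30 + 31 + 31 + 28 + 31 + 30 + 31 + 30 + 31 + 31 + 30 + 31 + 30 + 31 + 31 + 28 + 31 + 19 = 869.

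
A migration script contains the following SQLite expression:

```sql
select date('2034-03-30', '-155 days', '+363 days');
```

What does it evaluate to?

2034-10-24

Applying '-155 days' to 2034-03-30: counting 155 days back gives 2033-10-26.
Applying '+363 days' to 2033-10-26: counting 363 days forward gives 2034-10-24.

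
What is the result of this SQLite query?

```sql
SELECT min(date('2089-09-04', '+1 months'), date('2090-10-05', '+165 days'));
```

date('2089-09-04', '+1 months') → 2089-10-04.
date('2090-10-05', '+165 days') → 2091-03-19.
Earlier of the two is 2089-10-04.

2089-10-04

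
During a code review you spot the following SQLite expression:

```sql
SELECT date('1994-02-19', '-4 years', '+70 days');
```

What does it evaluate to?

Adding -4 years to 1994-02-19 gives 1990-02-19.
Applying '+70 days' to 1990-02-19: counting 70 days forward gives 1990-04-30.

1990-04-30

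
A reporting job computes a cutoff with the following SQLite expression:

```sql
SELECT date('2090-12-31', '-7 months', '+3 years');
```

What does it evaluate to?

2093-05-31

Adding -7 months to 2090-12-31 gives 2090-05-31.
Adding +3 years to 2090-05-31 gives 2093-05-31.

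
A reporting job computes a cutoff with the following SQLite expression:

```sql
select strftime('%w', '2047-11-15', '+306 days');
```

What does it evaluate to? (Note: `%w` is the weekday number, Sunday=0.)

3

First apply '+306 days': 2047-11-15 → 2048-09-16.
2048-09-16 is a Wednesday; with Sunday=0 that is 3.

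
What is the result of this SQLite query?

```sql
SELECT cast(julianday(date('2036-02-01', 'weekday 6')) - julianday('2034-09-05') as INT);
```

`weekday 6` advances to the next Saturday; 2036-02-01 is a Friday, so it moves forward to 2036-02-02.
25 days remain in September 2034 after the 5th (30 − 5).
Full months from October 2034 through January 2036 contribute their day counts.
Then 2 days into February 2036.
Total: 25 + 31 + 30 + 31 + 31 + 28 + 31 + 30 + 31 + 30 + 31 + 31 + 30 + 31 + 30 + 31 + 31 + 2 = 515.

515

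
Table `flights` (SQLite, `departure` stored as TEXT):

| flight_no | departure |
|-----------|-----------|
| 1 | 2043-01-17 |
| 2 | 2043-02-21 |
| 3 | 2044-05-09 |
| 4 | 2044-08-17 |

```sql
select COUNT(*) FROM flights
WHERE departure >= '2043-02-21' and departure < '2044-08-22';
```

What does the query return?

Rows in [2043-02-21, 2044-08-22): 2043-02-21, 2044-05-09, 2044-08-17 → 3 rows.

3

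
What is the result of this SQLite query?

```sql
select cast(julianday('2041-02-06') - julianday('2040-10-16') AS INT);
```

113

15 days remain in October 2040 after the 16th (31 − 16).
November 2040: 30 days.
December 2040: 31 days.
January 2041: 31 days.
Then 6 days into February 2041.
Total: 15 + 30 + 31 + 31 + 6 = 113.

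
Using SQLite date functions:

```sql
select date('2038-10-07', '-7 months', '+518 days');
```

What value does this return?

Adding -7 months to 2038-10-07 gives 2038-03-07.
Applying '+518 days' to 2038-03-07: counting 518 days forward gives 2039-08-07.

2039-08-07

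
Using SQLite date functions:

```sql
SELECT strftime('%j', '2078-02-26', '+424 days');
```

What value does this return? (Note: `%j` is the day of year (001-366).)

116

First apply '+424 days': 2078-02-26 → 2079-04-26.
Day-of-year for 2079-04-26: days since 2079-01-01 inclusive = 116, zero-padded to 116.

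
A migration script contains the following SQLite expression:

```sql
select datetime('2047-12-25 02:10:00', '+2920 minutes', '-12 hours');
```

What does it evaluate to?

2047-12-26 14:50:00

2920 minutes = 48h 40m; +2920 minutes from 2047-12-25 02:10:00 is 2047-12-27 02:50:00 (crosses midnight).
-12 hours from 2047-12-27 02:50:00 is 2047-12-26 14:50:00 (crosses midnight).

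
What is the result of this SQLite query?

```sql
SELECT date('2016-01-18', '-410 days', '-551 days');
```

2013-06-01

Applying '-410 days' to 2016-01-18: counting 410 days back gives 2014-12-04.
Applying '-551 days' to 2014-12-04: counting 551 days back gives 2013-06-01.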